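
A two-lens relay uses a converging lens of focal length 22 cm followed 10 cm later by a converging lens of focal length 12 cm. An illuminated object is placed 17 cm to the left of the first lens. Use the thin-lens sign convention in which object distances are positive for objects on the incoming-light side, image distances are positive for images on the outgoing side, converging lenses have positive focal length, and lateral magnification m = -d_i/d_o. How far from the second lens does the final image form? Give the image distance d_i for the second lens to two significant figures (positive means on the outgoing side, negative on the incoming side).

Lens 1: 1/d_i1 = 1/f_1 - 1/d_o1 = 1/22 - 1/17 = -0.01337 cm^-1, so d_i1 = -74.800 cm.
The intermediate image is virtual, 74.800 cm to the left of lens 1, so d_o2 = L - d_i1 = 10 - (-74.800) = 84.800 cm.
Lens 2: 1/d_i2 = 1/f_2 - 1/d_o2 = 1/12 - 1/(84.800) = 0.07154 cm^-1, so d_i2 = 13.978 cm.

14 cm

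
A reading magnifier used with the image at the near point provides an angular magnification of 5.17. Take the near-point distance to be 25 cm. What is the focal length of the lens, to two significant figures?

6.0 cm

For the image at the near point, M = 1 + D/f.
f = D/(M - 1) = 25/(5.17 - 1) = 5.995 cm.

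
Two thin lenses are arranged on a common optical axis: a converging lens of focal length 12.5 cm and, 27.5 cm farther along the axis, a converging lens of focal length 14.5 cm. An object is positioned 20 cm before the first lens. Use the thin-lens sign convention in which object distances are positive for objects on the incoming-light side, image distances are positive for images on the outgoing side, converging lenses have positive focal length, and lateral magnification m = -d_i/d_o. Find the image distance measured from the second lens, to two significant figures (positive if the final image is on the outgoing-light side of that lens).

First lens: d_i1 = 1/(1/12.5 - 1/20) = 33.333 cm.
This image would form 33.333 cm past lens 1, i.e. 5.833 cm beyond lens 2, so it is a virtual object for lens 2: d_o2 = 27.5 - 33.333 = -5.833 cm.
Second lens: d_i2 = 1/(1/14.5 - 1/(-5.833)) = 4.160 cm.

4.2 cm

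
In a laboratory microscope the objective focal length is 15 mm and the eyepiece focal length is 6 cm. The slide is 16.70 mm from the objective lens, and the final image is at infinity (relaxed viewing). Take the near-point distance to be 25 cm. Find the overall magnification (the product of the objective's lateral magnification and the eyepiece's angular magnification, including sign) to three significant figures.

-36.8

Convert to cm: f_obj = 15 mm = 1.5 cm; d_o = 16.70 mm = 1.67 cm.
Objective: 1/d_i = 1/f_obj - 1/d_o = 1/1.5 - 1/1.67 = 0.06786 cm^-1, so d_i = 14.735 cm.
m_obj = -d_i/d_o = -14.735/1.67 = -8.824.
Eyepiece angular magnification (image at infinity): M_eye = D/f_e = 25/6 = 4.167.
Overall M = m_obj x M_eye = (-8.824)(4.167) = -36.76.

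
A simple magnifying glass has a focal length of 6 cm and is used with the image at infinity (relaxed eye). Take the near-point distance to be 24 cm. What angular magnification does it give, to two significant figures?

4.0

M = D/f = 24/6 = 4.000.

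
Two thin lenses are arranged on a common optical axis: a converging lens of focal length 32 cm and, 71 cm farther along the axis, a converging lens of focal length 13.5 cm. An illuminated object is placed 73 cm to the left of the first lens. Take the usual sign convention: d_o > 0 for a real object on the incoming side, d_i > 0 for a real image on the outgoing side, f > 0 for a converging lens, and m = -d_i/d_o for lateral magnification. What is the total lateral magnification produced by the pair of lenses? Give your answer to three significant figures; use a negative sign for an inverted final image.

20.1

Applying the thin-lens equation to the first lens, 1/32 = 1/73 + 1/d_i1, which gives d_i1 = 56.976 cm.
Its lateral magnification is m_1 = -d_i1/d_o1 = -(56.976)/73 = -0.7805.
The intermediate image is 56.976 cm to the right of lens 1, so d_o2 = L - d_i1 = 71 - 56.976 = 14.024 cm.
Applying the thin-lens equation again with f_2 = 13.5 cm and d_o2 = 14.024 cm gives d_i2 = 361.047 cm.
m_2 = -(361.047)/(14.024) = -25.7442.
Total m = m_1 x m_2 = (-0.7805)(-25.7442) = 20.0930.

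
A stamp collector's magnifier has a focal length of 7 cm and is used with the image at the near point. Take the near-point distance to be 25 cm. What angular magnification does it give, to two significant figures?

M = 1 + D/f = 1 + 25/7 = 4.571.

4.6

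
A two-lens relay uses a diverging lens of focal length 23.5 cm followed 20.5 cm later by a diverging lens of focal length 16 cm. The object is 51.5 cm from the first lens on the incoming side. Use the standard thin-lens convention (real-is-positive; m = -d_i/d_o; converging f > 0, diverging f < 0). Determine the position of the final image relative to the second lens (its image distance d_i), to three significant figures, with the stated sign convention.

-11.1 cm

Applying the thin-lens equation to the first lens, 1/(-23.5) = 1/51.5 + 1/d_i1, which gives d_i1 = -16.137 cm.
The intermediate image is virtual, 16.137 cm to the left of lens 1, so d_o2 = L - d_i1 = 20.5 - (-16.137) = 36.637 cm.
Applying the thin-lens equation again with f_2 = -16 cm and d_o2 = 36.637 cm gives d_i2 = -11.136 cm.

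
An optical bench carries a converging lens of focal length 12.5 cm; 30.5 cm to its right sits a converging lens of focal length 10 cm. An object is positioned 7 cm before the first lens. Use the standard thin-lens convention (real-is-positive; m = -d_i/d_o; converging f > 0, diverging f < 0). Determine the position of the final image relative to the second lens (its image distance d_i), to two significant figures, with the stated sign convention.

Applying the thin-lens equation to the first lens, 1/12.5 = 1/7 + 1/d_i1, which gives d_i1 = -15.909 cm.
With d_i1 < 0 the first image is virtual and lies on the object side; the object distance for lens 2 is d_o2 = 30.5 - (-15.909) = 46.409 cm.
Applying the thin-lens equation again with f_2 = 10 cm and d_o2 = 46.409 cm gives d_i2 = 12.747 cm.

13 cm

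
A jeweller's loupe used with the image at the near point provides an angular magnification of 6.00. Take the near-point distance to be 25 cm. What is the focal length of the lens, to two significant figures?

5.0 cm

For the image at the near point, M = 1 + D/f.
f = D/(M - 1) = 25/(6.0 - 1) = 5.000 cm.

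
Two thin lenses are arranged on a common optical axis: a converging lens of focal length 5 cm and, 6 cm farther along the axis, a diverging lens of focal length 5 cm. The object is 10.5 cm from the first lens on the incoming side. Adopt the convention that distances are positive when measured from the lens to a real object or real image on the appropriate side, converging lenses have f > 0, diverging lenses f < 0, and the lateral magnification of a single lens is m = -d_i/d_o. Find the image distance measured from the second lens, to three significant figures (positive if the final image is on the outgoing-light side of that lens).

Applying the thin-lens equation to the first lens, 1/5 = 1/10.5 + 1/d_i1, which gives d_i1 = 9.545 cm.
This image would form 9.545 cm past lens 1, i.e. 3.545 cm beyond lens 2, so it is a virtual object for lens 2: d_o2 = 6 - 9.545 = -3.545 cm.
Applying the thin-lens equation again with f_2 = -5 cm and d_o2 = -3.545 cm gives d_i2 = 12.187 cm.

12.2 cm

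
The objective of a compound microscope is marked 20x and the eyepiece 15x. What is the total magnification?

The overall magnification of a compound microscope is the product of the objective and eyepiece magnifications:
M = M_obj x M_eye = 20 x 15 = 300.

300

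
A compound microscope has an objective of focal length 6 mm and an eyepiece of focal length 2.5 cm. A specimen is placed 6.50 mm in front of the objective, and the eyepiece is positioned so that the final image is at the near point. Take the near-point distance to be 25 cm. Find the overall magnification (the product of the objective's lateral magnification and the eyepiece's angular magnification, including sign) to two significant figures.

-130

Convert to cm: f_obj = 6 mm = 0.6 cm; d_o = 6.50 mm = 0.65 cm.
Objective: 1/d_i = 1/f_obj - 1/d_o = 1/0.6 - 1/0.65 = 0.12821 cm^-1, so d_i = 7.800 cm.
m_obj = -d_i/d_o = -7.800/0.65 = -12.000.
Eyepiece angular magnification (image at near point): M_eye = 1 + D/f_e = 1 + 25/2.5 = 11.000.
Overall M = m_obj x M_eye = (-12.000)(11.000) = -132.00.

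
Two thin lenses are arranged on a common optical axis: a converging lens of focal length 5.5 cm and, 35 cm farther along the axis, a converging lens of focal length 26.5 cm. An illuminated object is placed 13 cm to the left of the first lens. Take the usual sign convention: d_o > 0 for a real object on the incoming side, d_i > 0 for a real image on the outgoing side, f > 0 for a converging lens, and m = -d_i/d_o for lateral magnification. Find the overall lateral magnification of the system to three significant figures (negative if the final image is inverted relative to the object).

Lens 1: 1/d_i1 = 1/f_1 - 1/d_o1 = 1/5.5 - 1/13 = 0.10490 cm^-1, so d_i1 = 9.533 cm.
m_1 = -(9.533)/13 = -0.7333.
The intermediate image is 9.533 cm to the right of lens 1, so d_o2 = L - d_i1 = 35 - 9.533 = 25.467 cm.
Lens 2: 1/d_i2 = 1/f_2 - 1/d_o2 = 1/26.5 - 1/(25.467) = -0.00153 cm^-1, so d_i2 = -653.097 cm.
m_2 = -(-653.097)/(25.467) = 25.6452.
Total m = m_1 x m_2 = (-0.7333)(25.6452) = -18.8065.

-18.8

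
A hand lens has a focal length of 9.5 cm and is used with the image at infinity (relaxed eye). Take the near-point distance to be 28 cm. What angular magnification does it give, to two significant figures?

M = D/f = 28/9.5 = 2.947.

2.9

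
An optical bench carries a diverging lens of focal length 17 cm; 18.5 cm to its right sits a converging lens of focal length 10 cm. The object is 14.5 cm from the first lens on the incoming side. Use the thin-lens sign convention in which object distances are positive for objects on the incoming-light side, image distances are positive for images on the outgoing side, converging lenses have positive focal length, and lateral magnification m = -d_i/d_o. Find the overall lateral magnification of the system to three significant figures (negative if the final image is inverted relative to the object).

-0.331

Applying the thin-lens equation to the first lens, 1/(-17) = 1/14.5 + 1/d_i1, which gives d_i1 = -7.825 cm.
Its lateral magnification is m_1 = -d_i1/d_o1 = -(-7.825)/14.5 = 0.5397.
With d_i1 < 0 the first image is virtual and lies on the object side; the object distance for lens 2 is d_o2 = 18.5 - (-7.825) = 26.325 cm.
Applying the thin-lens equation again with f_2 = 10 cm and d_o2 = 26.325 cm gives d_i2 = 16.125 cm.
m_2 = -(16.125)/(26.325) = -0.6125.
Total m = m_1 x m_2 = (0.5397)(-0.6125) = -0.3306.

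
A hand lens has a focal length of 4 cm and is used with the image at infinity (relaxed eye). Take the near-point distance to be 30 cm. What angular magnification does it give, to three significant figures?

M = D/f = 30/4 = 7.500.

7.50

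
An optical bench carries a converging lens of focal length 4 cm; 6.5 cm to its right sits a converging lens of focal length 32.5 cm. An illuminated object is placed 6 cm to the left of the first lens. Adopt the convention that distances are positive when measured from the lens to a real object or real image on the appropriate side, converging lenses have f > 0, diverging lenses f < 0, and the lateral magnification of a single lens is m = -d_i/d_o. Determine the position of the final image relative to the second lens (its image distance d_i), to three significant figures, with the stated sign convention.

4.70 cm

Applying the thin-lens equation to the first lens, 1/4 = 1/6 + 1/d_i1, which gives d_i1 = 12.000 cm.
This image would form 12.000 cm past lens 1, i.e. 5.500 cm beyond lens 2, so it is a virtual object for lens 2: d_o2 = 6.5 - 12.000 = -5.500 cm.
Applying the thin-lens equation again with f_2 = 32.5 cm and d_o2 = -5.500 cm gives d_i2 = 4.704 cm.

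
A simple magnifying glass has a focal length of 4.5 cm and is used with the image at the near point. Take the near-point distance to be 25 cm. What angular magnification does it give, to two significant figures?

6.6

M = 1 + D/f = 1 + 25/4.5 = 6.556.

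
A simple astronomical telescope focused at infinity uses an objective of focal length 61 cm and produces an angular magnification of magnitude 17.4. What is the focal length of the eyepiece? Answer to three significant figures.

|M| = f_obj/f_eye, so f_eye = f_obj/|M| = 61/17.4 = 3.506 cm.

3.51 cm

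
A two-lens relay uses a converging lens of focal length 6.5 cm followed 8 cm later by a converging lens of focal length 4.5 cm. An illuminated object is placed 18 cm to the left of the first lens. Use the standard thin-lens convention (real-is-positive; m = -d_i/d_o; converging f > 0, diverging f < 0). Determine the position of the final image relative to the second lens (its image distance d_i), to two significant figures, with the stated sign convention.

Lens 1: 1/d_i1 = 1/f_1 - 1/d_o1 = 1/6.5 - 1/18 = 0.09829 cm^-1, so d_i1 = 10.174 cm.
Since 10.174 cm > 8 cm, the first image lies past the second lens and serves as a virtual object: d_o2 = L - d_i1 = -2.174 cm.
Lens 2: 1/d_i2 = 1/f_2 - 1/d_o2 = 1/4.5 - 1/(-2.174) = 0.68222 cm^-1, so d_i2 = 1.466 cm.

1.5 cm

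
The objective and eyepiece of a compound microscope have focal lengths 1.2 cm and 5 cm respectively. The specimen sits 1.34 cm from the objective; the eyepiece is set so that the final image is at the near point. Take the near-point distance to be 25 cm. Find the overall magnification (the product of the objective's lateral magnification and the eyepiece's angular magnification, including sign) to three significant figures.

-51.4

Objective: 1/d_i = 1/f_obj - 1/d_o = 1/1.2 - 1/1.34 = 0.08706 cm^-1, so d_i = 11.486 cm.
m_obj = -d_i/d_o = -11.486/1.34 = -8.571.
Eyepiece angular magnification (image at near point): M_eye = 1 + D/f_e = 1 + 25/5 = 6.000.
Overall M = m_obj x M_eye = (-8.571)(6.000) = -51.43.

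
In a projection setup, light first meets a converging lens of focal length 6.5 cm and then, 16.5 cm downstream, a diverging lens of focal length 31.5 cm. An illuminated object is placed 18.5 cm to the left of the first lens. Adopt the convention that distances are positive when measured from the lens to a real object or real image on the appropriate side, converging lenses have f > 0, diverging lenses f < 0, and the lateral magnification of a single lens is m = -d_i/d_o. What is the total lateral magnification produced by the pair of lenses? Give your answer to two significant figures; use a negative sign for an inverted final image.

First lens: d_i1 = 1/(1/6.5 - 1/18.5) = 10.021 cm.
m_1 = -(10.021)/18.5 = -0.5417.
Object distance for lens 2: d_o2 = 16.5 - 10.021 = 6.479 cm.
Second lens: d_i2 = 1/(1/(-31.5) - 1/(6.479)) = -5.374 cm.
m_2 = -(-5.374)/(6.479) = 0.8294.
Overall magnification: m = m_1 m_2 = -0.4493.

-0.45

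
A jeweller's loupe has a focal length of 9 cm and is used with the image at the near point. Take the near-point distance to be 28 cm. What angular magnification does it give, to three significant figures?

M = 1 + D/f = 1 + 28/9 = 4.111.

4.11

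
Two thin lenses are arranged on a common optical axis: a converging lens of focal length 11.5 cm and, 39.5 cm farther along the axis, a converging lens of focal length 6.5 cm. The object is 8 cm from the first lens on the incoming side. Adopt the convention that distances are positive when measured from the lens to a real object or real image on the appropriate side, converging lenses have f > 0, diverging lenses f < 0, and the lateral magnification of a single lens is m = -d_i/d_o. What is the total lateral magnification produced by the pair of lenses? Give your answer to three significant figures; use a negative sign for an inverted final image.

-0.360

Lens 1: 1/d_i1 = 1/f_1 - 1/d_o1 = 1/11.5 - 1/8 = -0.03804 cm^-1, so d_i1 = -26.286 cm.
m_1 = -(-26.286)/8 = 3.2857.
The intermediate image is virtual, 26.286 cm to the left of lens 1, so d_o2 = L - d_i1 = 39.5 - (-26.286) = 65.786 cm.
Lens 2: 1/d_i2 = 1/f_2 - 1/d_o2 = 1/6.5 - 1/(65.786) = 0.13865 cm^-1, so d_i2 = 7.213 cm.
m_2 = -(7.213)/(65.786) = -0.1096.
Overall magnification: m = m_1 m_2 = -0.3602.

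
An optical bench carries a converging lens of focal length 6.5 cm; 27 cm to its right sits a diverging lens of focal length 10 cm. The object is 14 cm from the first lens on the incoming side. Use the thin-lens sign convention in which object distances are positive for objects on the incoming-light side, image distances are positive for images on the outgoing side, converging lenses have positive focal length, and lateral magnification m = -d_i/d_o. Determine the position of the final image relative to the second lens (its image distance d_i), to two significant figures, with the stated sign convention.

Applying the thin-lens equation to the first lens, 1/6.5 = 1/14 + 1/d_i1, which gives d_i1 = 12.133 cm.
The intermediate image is 12.133 cm to the right of lens 1, so d_o2 = L - d_i1 = 27 - 12.133 = 14.867 cm.
Applying the thin-lens equation again with f_2 = -10 cm and d_o2 = 14.867 cm gives d_i2 = -5.979 cm.

-6.0 cm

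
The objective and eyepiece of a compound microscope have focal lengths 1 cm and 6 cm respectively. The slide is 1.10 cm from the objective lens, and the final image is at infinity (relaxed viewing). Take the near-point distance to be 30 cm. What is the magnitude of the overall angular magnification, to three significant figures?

Objective: 1/d_i = 1/f_obj - 1/d_o = 1/1 - 1/1.10 = 0.09091 cm^-1, so d_i = 11.000 cm.
m_obj = -d_i/d_o = -11.000/1.10 = -10.000.
Eyepiece angular magnification (image at infinity): M_eye = D/f_e = 30/6 = 5.000.
Overall M = m_obj x M_eye = (-10.000)(5.000) = -50.00.
|M| = 50.00.

50.0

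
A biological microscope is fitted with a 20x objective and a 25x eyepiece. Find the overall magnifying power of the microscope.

The overall magnification of a compound microscope is the product of the objective and eyepiece magnifications:
M = M_obj x M_eye = 20 x 25 = 500.

500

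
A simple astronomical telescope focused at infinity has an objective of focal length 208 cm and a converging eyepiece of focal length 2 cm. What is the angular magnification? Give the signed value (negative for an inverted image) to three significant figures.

-104

M = -f_obj/f_eye = -208/(2) = -104.000.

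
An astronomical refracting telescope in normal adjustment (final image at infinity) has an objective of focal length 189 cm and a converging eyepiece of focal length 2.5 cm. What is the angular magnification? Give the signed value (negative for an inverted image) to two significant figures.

M = -f_obj/f_eye = -189/(2.5) = -75.600.

-76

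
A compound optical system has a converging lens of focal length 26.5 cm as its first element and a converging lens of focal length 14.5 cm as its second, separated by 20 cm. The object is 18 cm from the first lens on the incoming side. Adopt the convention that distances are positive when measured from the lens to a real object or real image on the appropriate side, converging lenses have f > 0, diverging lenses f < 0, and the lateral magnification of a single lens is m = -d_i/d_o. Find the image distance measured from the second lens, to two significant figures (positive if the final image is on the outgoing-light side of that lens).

18 cm

Lens 1: 1/d_i1 = 1/f_1 - 1/d_o1 = 1/26.5 - 1/18 = -0.01782 cm^-1, so d_i1 = -56.118 cm.
With d_i1 < 0 the first image is virtual and lies on the object side; the object distance for lens 2 is d_o2 = 20 - (-56.118) = 76.118 cm.
Lens 2: 1/d_i2 = 1/f_2 - 1/d_o2 = 1/14.5 - 1/(76.118) = 0.05583 cm^-1, so d_i2 = 17.912 cm.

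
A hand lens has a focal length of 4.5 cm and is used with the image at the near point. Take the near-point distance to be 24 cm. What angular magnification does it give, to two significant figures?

M = 1 + D/f = 1 + 24/4.5 = 6.333.

6.3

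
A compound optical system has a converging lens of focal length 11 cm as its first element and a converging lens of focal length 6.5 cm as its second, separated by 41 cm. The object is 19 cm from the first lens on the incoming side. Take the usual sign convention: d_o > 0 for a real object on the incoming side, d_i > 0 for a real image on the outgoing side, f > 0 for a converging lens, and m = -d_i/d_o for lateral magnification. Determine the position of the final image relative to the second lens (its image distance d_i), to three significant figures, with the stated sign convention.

First lens: d_i1 = 1/(1/11 - 1/19) = 26.125 cm.
The intermediate image is 26.125 cm to the right of lens 1, so d_o2 = L - d_i1 = 41 - 26.125 = 14.875 cm.
Second lens: d_i2 = 1/(1/6.5 - 1/(14.875)) = 11.545 cm.

11.5 cm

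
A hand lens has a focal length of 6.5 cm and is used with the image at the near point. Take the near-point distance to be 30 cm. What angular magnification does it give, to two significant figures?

M = 1 + D/f = 1 + 30/6.5 = 5.615.

5.6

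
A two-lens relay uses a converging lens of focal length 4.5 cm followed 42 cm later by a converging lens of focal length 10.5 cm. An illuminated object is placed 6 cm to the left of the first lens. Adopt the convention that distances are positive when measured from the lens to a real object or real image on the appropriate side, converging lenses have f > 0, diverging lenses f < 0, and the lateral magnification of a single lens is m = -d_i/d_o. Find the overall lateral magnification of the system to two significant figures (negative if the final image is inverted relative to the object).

Lens 1: 1/d_i1 = 1/f_1 - 1/d_o1 = 1/4.5 - 1/6 = 0.05556 cm^-1, so d_i1 = 18.000 cm.
m_1 = -(18.000)/6 = -3.0000.
The intermediate image is 18.000 cm to the right of lens 1, so d_o2 = L - d_i1 = 42 - 18.000 = 24.000 cm.
Lens 2: 1/d_i2 = 1/f_2 - 1/d_o2 = 1/10.5 - 1/(24.000) = 0.05357 cm^-1, so d_i2 = 18.667 cm.
m_2 = -(18.667)/(24.000) = -0.7778.
The system's lateral magnification is m_1 m_2 = (-3.0000)(-0.7778) = 2.3333.

2.3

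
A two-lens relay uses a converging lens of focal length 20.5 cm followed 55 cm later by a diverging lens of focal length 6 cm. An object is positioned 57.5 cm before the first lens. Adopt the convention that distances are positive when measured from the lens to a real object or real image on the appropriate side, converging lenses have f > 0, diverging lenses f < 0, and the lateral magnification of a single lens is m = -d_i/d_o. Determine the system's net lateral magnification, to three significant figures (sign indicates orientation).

First lens: d_i1 = 1/(1/20.5 - 1/57.5) = 31.858 cm.
m_1 = -(31.858)/57.5 = -0.5541.
The intermediate image is 31.858 cm to the right of lens 1, so d_o2 = L - d_i1 = 55 - 31.858 = 23.142 cm.
Second lens: d_i2 = 1/(1/(-6) - 1/(23.142)) = -4.765 cm.
m_2 = -(-4.765)/(23.142) = 0.2059.
The system's lateral magnification is m_1 m_2 = (-0.5541)(0.2059) = -0.1141.

-0.114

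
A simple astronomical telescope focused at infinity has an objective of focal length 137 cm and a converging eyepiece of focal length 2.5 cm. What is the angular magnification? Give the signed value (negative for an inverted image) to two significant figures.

-55

M = -f_obj/f_eye = -137/(2.5) = -54.800.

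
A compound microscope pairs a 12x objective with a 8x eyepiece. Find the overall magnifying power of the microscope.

The overall magnification of a compound microscope is the product of the objective and eyepiece magnifications:
M = M_obj x M_eye = 12 x 8 = 96.

96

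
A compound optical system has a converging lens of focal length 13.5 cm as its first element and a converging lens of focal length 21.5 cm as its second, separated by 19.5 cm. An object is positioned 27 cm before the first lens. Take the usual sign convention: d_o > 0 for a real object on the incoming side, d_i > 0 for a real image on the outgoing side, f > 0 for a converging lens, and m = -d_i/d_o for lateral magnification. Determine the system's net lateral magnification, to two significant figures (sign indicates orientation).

Lens 1: 1/d_i1 = 1/f_1 - 1/d_o1 = 1/13.5 - 1/27 = 0.03704 cm^-1, so d_i1 = 27.000 cm.
m_1 = -(27.000)/27 = -1.0000.
Since 27.000 cm > 19.5 cm, the first image lies past the second lens and serves as a virtual object: d_o2 = L - d_i1 = -7.500 cm.
Lens 2: 1/d_i2 = 1/f_2 - 1/d_o2 = 1/21.5 - 1/(-7.500) = 0.17984 cm^-1, so d_i2 = 5.560 cm.
m_2 = -(5.560)/(-7.500) = 0.7414.
The system's lateral magnification is m_1 m_2 = (-1.0000)(0.7414) = -0.7414.

-0.74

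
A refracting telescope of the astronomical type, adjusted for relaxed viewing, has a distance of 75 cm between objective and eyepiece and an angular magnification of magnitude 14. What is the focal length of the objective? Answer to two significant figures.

70 cm

In normal adjustment the tube length equals f_obj + f_eye and |M| = f_obj/f_eye.
So f_obj = 14 f_eye and 14 f_eye + f_eye = 75 cm, giving f_eye = 75/15 = 5.000 cm and f_obj = 70.000 cm.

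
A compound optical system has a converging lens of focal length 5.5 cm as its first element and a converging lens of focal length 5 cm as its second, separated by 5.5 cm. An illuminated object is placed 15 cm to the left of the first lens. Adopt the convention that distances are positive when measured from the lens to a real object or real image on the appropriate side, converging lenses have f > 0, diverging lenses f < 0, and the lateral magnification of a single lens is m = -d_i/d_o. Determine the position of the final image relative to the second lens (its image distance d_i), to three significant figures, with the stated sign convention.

1.95 cm

Applying the thin-lens equation to the first lens, 1/5.5 = 1/15 + 1/d_i1, which gives d_i1 = 8.684 cm.
This image would form 8.684 cm past lens 1, i.e. 3.184 cm beyond lens 2, so it is a virtual object for lens 2: d_o2 = 5.5 - 8.684 = -3.184 cm.
Applying the thin-lens equation again with f_2 = 5 cm and d_o2 = -3.184 cm gives d_i2 = 1.945 cm.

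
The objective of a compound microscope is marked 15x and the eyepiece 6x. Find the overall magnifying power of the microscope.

90

The overall magnification of a compound microscope is the product of the objective and eyepiece magnifications:
M = M_obj x M_eye = 15 x 6 = 90.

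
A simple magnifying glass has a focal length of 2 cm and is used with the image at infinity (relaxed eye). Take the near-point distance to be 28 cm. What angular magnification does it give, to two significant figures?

M = D/f = 28/2 = 14.000.

14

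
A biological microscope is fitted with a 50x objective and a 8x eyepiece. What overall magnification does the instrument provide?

The overall magnification of a compound microscope is the product of the objective and eyepiece magnifications:
M = M_obj x M_eye = 50 x 8 = 400.

400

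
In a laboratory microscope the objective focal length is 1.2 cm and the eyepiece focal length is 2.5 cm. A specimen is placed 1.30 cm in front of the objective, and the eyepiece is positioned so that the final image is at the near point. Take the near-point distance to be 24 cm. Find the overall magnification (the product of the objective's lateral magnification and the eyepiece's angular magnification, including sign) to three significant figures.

-127

Objective: 1/d_i = 1/f_obj - 1/d_o = 1/1.2 - 1/1.30 = 0.06410 cm^-1, so d_i = 15.600 cm.
m_obj = -d_i/d_o = -15.600/1.30 = -12.000.
Eyepiece angular magnification (image at near point): M_eye = 1 + D/f_e = 1 + 24/2.5 = 10.600.
Overall M = m_obj x M_eye = (-12.000)(10.600) = -127.20.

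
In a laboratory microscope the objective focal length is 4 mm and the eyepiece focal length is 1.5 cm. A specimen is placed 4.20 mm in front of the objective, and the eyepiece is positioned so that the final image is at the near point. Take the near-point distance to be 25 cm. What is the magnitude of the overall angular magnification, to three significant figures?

Convert to cm: f_obj = 4 mm = 0.4 cm; d_o = 4.20 mm = 0.42 cm.
Objective: 1/d_i = 1/f_obj - 1/d_o = 1/0.4 - 1/0.42 = 0.11905 cm^-1, so d_i = 8.400 cm.
m_obj = -d_i/d_o = -8.400/0.42 = -20.000.
Eyepiece angular magnification (image at near point): M_eye = 1 + D/f_e = 1 + 25/1.5 = 17.667.
Overall M = m_obj x M_eye = (-20.000)(17.667) = -353.33.
|M| = 353.33.

353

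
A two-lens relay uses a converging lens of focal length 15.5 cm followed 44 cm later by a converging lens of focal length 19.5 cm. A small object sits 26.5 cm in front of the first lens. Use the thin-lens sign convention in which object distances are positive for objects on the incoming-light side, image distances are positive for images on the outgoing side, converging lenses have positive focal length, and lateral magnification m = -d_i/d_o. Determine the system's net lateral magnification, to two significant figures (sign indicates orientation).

Applying the thin-lens equation to the first lens, 1/15.5 = 1/26.5 + 1/d_i1, which gives d_i1 = 37.341 cm.
Its lateral magnification is m_1 = -d_i1/d_o1 = -(37.341)/26.5 = -1.4091.
The intermediate image is 37.341 cm to the right of lens 1, so d_o2 = L - d_i1 = 44 - 37.341 = 6.659 cm.
Applying the thin-lens equation again with f_2 = 19.5 cm and d_o2 = 6.659 cm gives d_i2 = -10.112 cm.
m_2 = -(-10.112)/(6.659) = 1.5186.
Total m = m_1 x m_2 = (-1.4091)(1.5186) = -2.1398.

-2.1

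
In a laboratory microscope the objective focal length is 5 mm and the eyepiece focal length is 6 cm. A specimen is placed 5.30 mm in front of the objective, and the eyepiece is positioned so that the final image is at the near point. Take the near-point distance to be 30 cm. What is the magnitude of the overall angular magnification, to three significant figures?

100

Convert to cm: f_obj = 5 mm = 0.5 cm; d_o = 5.30 mm = 0.53 cm.
Objective: 1/d_i = 1/f_obj - 1/d_o = 1/0.5 - 1/0.53 = 0.11321 cm^-1, so d_i = 8.833 cm.
m_obj = -d_i/d_o = -8.833/0.53 = -16.667.
Eyepiece angular magnification (image at near point): M_eye = 1 + D/f_e = 1 + 30/6 = 6.000.
Overall M = m_obj x M_eye = (-16.667)(6.000) = -100.00.
|M| = 100.00.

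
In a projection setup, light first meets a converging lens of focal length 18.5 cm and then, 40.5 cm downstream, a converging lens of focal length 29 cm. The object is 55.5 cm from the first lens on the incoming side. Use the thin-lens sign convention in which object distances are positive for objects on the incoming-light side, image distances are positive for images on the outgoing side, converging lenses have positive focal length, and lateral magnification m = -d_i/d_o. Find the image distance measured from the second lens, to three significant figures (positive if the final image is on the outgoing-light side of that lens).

-22.8 cm

Applying the thin-lens equation to the first lens, 1/18.5 = 1/55.5 + 1/d_i1, which gives d_i1 = 27.750 cm.
The intermediate image is 27.750 cm to the right of lens 1, so d_o2 = L - d_i1 = 40.5 - 27.750 = 12.750 cm.
Applying the thin-lens equation again with f_2 = 29 cm and d_o2 = 12.750 cm gives d_i2 = -22.754 cm.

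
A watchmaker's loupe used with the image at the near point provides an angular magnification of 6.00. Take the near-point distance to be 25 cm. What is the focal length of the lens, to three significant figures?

5.00 cm

For the image at the near point, M = 1 + D/f.
f = D/(M - 1) = 25/(6.0 - 1) = 5.000 cm.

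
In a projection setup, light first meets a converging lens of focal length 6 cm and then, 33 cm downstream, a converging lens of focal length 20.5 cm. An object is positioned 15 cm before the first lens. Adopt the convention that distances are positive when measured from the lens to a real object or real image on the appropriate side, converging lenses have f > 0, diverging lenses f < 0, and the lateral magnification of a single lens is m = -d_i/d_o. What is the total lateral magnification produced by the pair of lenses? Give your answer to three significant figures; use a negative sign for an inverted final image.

5.47

Applying the thin-lens equation to the first lens, 1/6 = 1/15 + 1/d_i1, which gives d_i1 = 10.000 cm.
Its lateral magnification is m_1 = -d_i1/d_o1 = -(10.000)/15 = -0.6667.
That image sits 23.000 cm in front of the second lens, so d_o2 = 23.000 cm.
Applying the thin-lens equation again with f_2 = 20.5 cm and d_o2 = 23.000 cm gives d_i2 = 188.600 cm.
m_2 = -(188.600)/(23.000) = -8.2000.
Total m = m_1 x m_2 = (-0.6667)(-8.2000) = 5.4667.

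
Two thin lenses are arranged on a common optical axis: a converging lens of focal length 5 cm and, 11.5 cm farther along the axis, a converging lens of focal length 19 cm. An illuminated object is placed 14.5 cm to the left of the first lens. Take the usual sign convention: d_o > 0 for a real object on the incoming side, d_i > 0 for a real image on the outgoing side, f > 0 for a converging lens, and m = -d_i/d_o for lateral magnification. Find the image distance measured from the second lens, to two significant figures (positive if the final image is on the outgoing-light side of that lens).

Applying the thin-lens equation to the first lens, 1/5 = 1/14.5 + 1/d_i1, which gives d_i1 = 7.632 cm.
The intermediate image is 7.632 cm to the right of lens 1, so d_o2 = L - d_i1 = 11.5 - 7.632 = 3.868 cm.
Applying the thin-lens equation again with f_2 = 19 cm and d_o2 = 3.868 cm gives d_i2 = -4.857 cm.

-4.9 cm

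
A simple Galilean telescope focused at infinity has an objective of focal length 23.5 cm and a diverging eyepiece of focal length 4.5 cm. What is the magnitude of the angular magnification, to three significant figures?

|M| = f_obj/|f_eye| = 23.5/4.5 = 5.222.

5.22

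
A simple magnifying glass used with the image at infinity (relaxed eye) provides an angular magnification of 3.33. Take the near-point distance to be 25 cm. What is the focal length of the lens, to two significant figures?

For the image at infinity, M = D/f.
f = D/M = 25/3.33 = 7.508 cm.

7.5 cm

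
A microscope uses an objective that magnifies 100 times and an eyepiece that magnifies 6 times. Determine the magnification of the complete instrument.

The overall magnification of a compound microscope is the product of the objective and eyepiece magnifications:
M = M_obj x M_eye = 100 x 6 = 600.

600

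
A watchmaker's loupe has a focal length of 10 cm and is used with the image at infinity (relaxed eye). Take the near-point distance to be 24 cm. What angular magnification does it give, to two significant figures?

2.4

M = D/f = 24/10 = 2.400.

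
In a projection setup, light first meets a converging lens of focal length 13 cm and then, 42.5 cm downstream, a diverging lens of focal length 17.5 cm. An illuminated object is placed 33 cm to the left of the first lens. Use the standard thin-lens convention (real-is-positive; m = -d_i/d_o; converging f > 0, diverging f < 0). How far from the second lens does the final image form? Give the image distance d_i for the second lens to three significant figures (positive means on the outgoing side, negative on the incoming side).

Lens 1: 1/d_i1 = 1/f_1 - 1/d_o1 = 1/13 - 1/33 = 0.04662 cm^-1, so d_i1 = 21.450 cm.
Object distance for lens 2: d_o2 = 42.5 - 21.450 = 21.050 cm.
Lens 2: 1/d_i2 = 1/f_2 - 1/d_o2 = 1/(-17.5) - 1/(21.050) = -0.10465 cm^-1, so d_i2 = -9.556 cm.

-9.56 cm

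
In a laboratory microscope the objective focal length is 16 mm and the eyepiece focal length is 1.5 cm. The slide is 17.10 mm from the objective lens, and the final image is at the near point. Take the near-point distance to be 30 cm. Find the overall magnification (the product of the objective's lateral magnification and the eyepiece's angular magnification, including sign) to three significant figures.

Convert to cm: f_obj = 16 mm = 1.6 cm; d_o = 17.10 mm = 1.71 cm.
Objective: 1/d_i = 1/f_obj - 1/d_o = 1/1.6 - 1/1.71 = 0.04020 cm^-1, so d_i = 24.873 cm.
m_obj = -d_i/d_o = -24.873/1.71 = -14.545.
Eyepiece angular magnification (image at near point): M_eye = 1 + D/f_e = 1 + 30/1.5 = 21.000.
Overall M = m_obj x M_eye = (-14.545)(21.000) = -305.45.

-305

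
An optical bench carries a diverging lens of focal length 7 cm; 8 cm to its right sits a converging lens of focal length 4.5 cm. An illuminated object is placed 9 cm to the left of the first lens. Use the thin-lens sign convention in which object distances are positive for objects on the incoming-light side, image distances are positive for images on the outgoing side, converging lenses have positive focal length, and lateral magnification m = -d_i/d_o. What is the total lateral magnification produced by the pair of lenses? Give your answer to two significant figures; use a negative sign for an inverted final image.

Lens 1: 1/d_i1 = 1/f_1 - 1/d_o1 = 1/(-7) - 1/9 = -0.25397 cm^-1, so d_i1 = -3.938 cm.
m_1 = -(-3.938)/9 = 0.4375.
The intermediate image is virtual, 3.938 cm to the left of lens 1, so d_o2 = L - d_i1 = 8 - (-3.938) = 11.938 cm.
Lens 2: 1/d_i2 = 1/f_2 - 1/d_o2 = 1/4.5 - 1/(11.938) = 0.13845 cm^-1, so d_i2 = 7.223 cm.
m_2 = -(7.223)/(11.938) = -0.6050.
Total m = m_1 x m_2 = (0.4375)(-0.6050) = -0.2647.

-0.26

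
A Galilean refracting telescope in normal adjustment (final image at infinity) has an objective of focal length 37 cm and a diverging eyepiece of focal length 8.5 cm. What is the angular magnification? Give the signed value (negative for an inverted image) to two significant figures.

M = -f_obj/f_eye = -37/(-8.5) = 4.353.

4.4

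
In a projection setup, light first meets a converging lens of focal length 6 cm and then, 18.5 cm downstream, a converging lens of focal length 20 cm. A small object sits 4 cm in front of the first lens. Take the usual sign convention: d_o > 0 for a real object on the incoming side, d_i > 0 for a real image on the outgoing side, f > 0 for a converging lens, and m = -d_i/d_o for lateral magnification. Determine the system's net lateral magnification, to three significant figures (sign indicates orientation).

Lens 1: 1/d_i1 = 1/f_1 - 1/d_o1 = 1/6 - 1/4 = -0.08333 cm^-1, so d_i1 = -12.000 cm.
m_1 = -(-12.000)/4 = 3.0000.
With d_i1 < 0 the first image is virtual and lies on the object side; the object distance for lens 2 is d_o2 = 18.5 - (-12.000) = 30.500 cm.
Lens 2: 1/d_i2 = 1/f_2 - 1/d_o2 = 1/20 - 1/(30.500) = 0.01721 cm^-1, so d_i2 = 58.095 cm.
m_2 = -(58.095)/(30.500) = -1.9048.
Total m = m_1 x m_2 = (3.0000)(-1.9048) = -5.7143.

-5.71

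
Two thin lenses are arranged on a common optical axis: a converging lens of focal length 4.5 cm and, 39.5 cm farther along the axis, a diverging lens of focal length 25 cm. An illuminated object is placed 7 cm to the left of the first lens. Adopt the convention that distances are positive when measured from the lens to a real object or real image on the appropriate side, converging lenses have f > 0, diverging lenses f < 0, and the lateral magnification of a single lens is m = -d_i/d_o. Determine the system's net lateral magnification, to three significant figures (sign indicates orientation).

-0.867

First lens: d_i1 = 1/(1/4.5 - 1/7) = 12.600 cm.
m_1 = -(12.600)/7 = -1.8000.
The intermediate image is 12.600 cm to the right of lens 1, so d_o2 = L - d_i1 = 39.5 - 12.600 = 26.900 cm.
Second lens: d_i2 = 1/(1/(-25) - 1/(26.900)) = -12.958 cm.
m_2 = -(-12.958)/(26.900) = 0.4817.
Total m = m_1 x m_2 = (-1.8000)(0.4817) = -0.8671.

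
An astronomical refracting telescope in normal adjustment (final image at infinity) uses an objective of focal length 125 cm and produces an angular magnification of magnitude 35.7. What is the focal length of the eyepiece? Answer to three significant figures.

|M| = f_obj/f_eye, so f_eye = f_obj/|M| = 125/35.7 = 3.501 cm.

3.50 cm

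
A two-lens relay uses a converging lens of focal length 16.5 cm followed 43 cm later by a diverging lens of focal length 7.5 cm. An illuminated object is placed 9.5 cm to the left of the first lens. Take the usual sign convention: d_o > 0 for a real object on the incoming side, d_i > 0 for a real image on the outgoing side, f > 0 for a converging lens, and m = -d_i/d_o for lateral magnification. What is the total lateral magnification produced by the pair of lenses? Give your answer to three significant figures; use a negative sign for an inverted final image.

First lens: d_i1 = 1/(1/16.5 - 1/9.5) = -22.393 cm.
m_1 = -(-22.393)/9.5 = 2.3571.
With d_i1 < 0 the first image is virtual and lies on the object side; the object distance for lens 2 is d_o2 = 43 - (-22.393) = 65.393 cm.
Second lens: d_i2 = 1/(1/(-7.5) - 1/(65.393)) = -6.728 cm.
m_2 = -(-6.728)/(65.393) = 0.1029.
The system's lateral magnification is m_1 m_2 = (2.3571)(0.1029) = 0.2425.

0.243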